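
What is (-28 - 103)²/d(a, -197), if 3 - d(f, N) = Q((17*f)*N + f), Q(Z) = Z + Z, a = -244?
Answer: -17161/1633821 ≈ -0.010504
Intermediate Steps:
Q(Z) = 2*Z
d(f, N) = 3 - 2*f - 34*N*f (d(f, N) = 3 - 2*((17*f)*N + f) = 3 - 2*(17*N*f + f) = 3 - 2*(f + 17*N*f) = 3 - (2*f + 34*N*f) = 3 + (-2*f - 34*N*f) = 3 - 2*f - 34*N*f)
(-28 - 103)²/d(a, -197) = (-28 - 103)²/(3 - 2*(-244)*(1 + 17*(-197))) = (-131)²/(3 - 2*(-244)*(1 - 3349)) = 17161/(3 - 2*(-244)*(-3348)) = 17161/(3 - 1633824) = 17161/(-1633821) = 17161*(-1/1633821) = -17161/1633821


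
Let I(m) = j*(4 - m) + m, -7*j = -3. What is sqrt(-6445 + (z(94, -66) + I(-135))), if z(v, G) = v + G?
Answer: I*sqrt(318129)/7 ≈ 80.576*I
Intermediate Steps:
j = 3/7 (j = -1/7*(-3) = 3/7 ≈ 0.42857)
I(m) = 12/7 + 4*m/7 (I(m) = 3*(4 - m)/7 + m = (12/7 - 3*m/7) + m = 12/7 + 4*m/7)
z(v, G) = G + v
sqrt(-6445 + (z(94, -66) + I(-135))) = sqrt(-6445 + ((-66 + 94) + (12/7 + (4/7)*(-135)))) = sqrt(-6445 + (28 + (12/7 - 540/7))) = sqrt(-6445 + (28 - 528/7)) = sqrt(-6445 - 332/7) = sqrt(-45447/7) = I*sqrt(318129)/7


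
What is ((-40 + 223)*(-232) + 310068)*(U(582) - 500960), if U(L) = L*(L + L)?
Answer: 47230306656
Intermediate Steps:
U(L) = 2*L² (U(L) = L*(2*L) = 2*L²)
((-40 + 223)*(-232) + 310068)*(U(582) - 500960) = ((-40 + 223)*(-232) + 310068)*(2*582² - 500960) = (183*(-232) + 310068)*(2*338724 - 500960) = (-42456 + 310068)*(677448 - 500960) = 267612*176488 = 47230306656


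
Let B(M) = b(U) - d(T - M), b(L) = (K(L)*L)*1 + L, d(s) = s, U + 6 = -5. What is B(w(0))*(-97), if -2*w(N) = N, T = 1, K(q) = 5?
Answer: 6499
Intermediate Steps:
w(N) = -N/2
U = -11 (U = -6 - 5 = -11)
b(L) = 6*L (b(L) = (5*L)*1 + L = 5*L + L = 6*L)
B(M) = -67 + M (B(M) = 6*(-11) - (1 - M) = -66 + (-1 + M) = -67 + M)
B(w(0))*(-97) = (-67 - 1/2*0)*(-97) = (-67 + 0)*(-97) = -67*(-97) = 6499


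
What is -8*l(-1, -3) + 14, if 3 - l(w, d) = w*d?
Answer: 14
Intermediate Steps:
l(w, d) = 3 - d*w (l(w, d) = 3 - w*d = 3 - d*w)
-8*l(-1, -3) + 14 = -8*(3 - 1*(-3)*(-1)) + 14 = -8*(3 - 3) + 14 = -8*0 + 14 = 0 + 14 = 14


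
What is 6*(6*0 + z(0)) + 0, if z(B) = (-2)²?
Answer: 24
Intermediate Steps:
z(B) = 4
6*(6*0 + z(0)) + 0 = 6*(6*0 + 4) + 0 = 6*(0 + 4) + 0 = 6*4 + 0 = 24 + 0 = 24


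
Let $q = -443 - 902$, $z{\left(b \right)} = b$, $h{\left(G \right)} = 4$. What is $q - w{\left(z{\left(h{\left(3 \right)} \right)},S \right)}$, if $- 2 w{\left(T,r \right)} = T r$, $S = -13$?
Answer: $-1371$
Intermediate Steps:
$q = -1345$
$w{\left(T,r \right)} = - \frac{T r}{2}$
$q - w{\left(z{\left(h{\left(3 \right)} \right)},S \right)} = -1345 - \left(- \frac{1}{2}\right) 4 \left(-13\right) = -1345 - 26 = -1371$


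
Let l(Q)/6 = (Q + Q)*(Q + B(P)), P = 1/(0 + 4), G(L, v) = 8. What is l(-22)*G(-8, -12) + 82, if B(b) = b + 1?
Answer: 43906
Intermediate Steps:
P = ¼ (P = 1/4 = ¼ ≈ 0.25000)
B(b) = 1 + b
l(Q) = 12*Q*(5/4 + Q) (l(Q) = 6*((Q + Q)*(Q + (1 + ¼))) = 6*((2*Q)*(Q + 5/4)) = 6*((2*Q)*(5/4 + Q)) = 6*(2*Q*(5/4 + Q)) = 12*Q*(5/4 + Q))
l(-22)*G(-8, -12) + 82 = (3*(-22)*(5 + 4*(-22)))*8 + 82 = (3*(-22)*(5 - 88))*8 + 82 = (3*(-22)*(-83))*8 + 82 = 5478*8 + 82 = 43824 + 82 = 43906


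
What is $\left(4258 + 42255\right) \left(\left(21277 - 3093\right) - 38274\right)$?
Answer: $-934446170$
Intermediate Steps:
$\left(4258 + 42255\right) \left(\left(21277 - 3093\right) - 38274\right) = 46513 \left(18184 - 38274\right) = 46513 \left(-20090\right) = -934446170$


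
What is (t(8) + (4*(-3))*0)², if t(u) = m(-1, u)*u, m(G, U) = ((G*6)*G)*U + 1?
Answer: 153664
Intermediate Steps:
m(G, U) = 1 + 6*U*G² (m(G, U) = ((6*G)*G)*U + 1 = (6*G²)*U + 1 = 6*U*G² + 1 = 1 + 6*U*G²)
t(u) = u*(1 + 6*u) (t(u) = (1 + 6*u*(-1)²)*u = (1 + 6*u*1)*u = (1 + 6*u)*u = u*(1 + 6*u))
(t(8) + (4*(-3))*0)² = (8*(1 + 6*8) + (4*(-3))*0)² = (8*(1 + 48) - 12*0)² = (8*49 + 0)² = (392 + 0)² = 392² = 153664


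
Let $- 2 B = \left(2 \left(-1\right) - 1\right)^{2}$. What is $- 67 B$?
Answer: $\frac{603}{2} \approx 301.5$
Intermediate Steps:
$B = - \frac{9}{2}$ ($B = - \frac{\left(2 \left(-1\right) - 1\right)^{2}}{2} = - \frac{\left(-2 - 1\right)^{2}}{2} = - \frac{\left(-3\right)^{2}}{2} = \left(- \frac{1}{2}\right) 9 = - \frac{9}{2} \approx -4.5$)
$- 67 B = \left(-67\right) \left(- \frac{9}{2}\right) = \frac{603}{2}$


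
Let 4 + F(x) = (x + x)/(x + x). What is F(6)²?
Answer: 9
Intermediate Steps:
F(x) = -3 (F(x) = -4 + (x + x)/(x + x) = -4 + (2*x)/((2*x)) = -4 + (2*x)*(1/(2*x)) = -4 + 1 = -3)
F(6)² = (-3)² = 9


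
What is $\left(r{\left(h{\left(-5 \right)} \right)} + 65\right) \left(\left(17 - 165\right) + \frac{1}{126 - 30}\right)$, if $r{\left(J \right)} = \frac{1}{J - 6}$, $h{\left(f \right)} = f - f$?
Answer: $- \frac{5526523}{576} \approx -9594.7$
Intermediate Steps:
$h{\left(f \right)} = 0$
$r{\left(J \right)} = \frac{1}{-6 + J}$
$\left(r{\left(h{\left(-5 \right)} \right)} + 65\right) \left(\left(17 - 165\right) + \frac{1}{126 - 30}\right) = \left(\frac{1}{-6 + 0} + 65\right) \left(\left(17 - 165\right) + \frac{1}{126 - 30}\right) = \left(\frac{1}{-6} + 65\right) \left(-148 + \frac{1}{96}\right) = \left(- \frac{1}{6} + 65\right) \left(-148 + \frac{1}{96}\right) = \frac{389}{6} \left(- \frac{14207}{96}\right) = - \frac{5526523}{576}$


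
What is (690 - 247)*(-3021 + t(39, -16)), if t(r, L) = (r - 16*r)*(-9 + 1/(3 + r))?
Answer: 13830903/14 ≈ 9.8792e+5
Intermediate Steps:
t(r, L) = -15*r*(-9 + 1/(3 + r)) (t(r, L) = (-15*r)*(-9 + 1/(3 + r)) = -15*r*(-9 + 1/(3 + r)))
(690 - 247)*(-3021 + t(39, -16)) = (690 - 247)*(-3021 + 15*39*(26 + 9*39)/(3 + 39)) = 443*(-3021 + 15*39*(26 + 351)/42) = 443*(-3021 + 15*39*(1/42)*377) = 443*(-3021 + 73515/14) = 443*(31221/14) = 13830903/14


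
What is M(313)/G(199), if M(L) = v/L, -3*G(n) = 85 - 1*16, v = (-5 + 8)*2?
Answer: -6/7199 ≈ -0.00083345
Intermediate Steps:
v = 6 (v = 3*2 = 6)
G(n) = -23 (G(n) = -(85 - 1*16)/3 = -(85 - 16)/3 = -⅓*69 = -23)
M(L) = 6/L
M(313)/G(199) = (6/313)/(-23) = (6*(1/313))*(-1/23) = (6/313)*(-1/23) = -6/7199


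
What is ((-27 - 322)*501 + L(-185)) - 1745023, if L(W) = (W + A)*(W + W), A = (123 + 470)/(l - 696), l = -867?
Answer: -2893553176/1563 ≈ -1.8513e+6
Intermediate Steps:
A = -593/1563 (A = (123 + 470)/(-867 - 696) = 593/(-1563) = 593*(-1/1563) = -593/1563 ≈ -0.37940)
L(W) = 2*W*(-593/1563 + W) (L(W) = (W - 593/1563)*(W + W) = (-593/1563 + W)*(2*W) = 2*W*(-593/1563 + W))
((-27 - 322)*501 + L(-185)) - 1745023 = ((-27 - 322)*501 + (2/1563)*(-185)*(-593 + 1563*(-185))) - 1745023 = (-349*501 + (2/1563)*(-185)*(-593 - 289155)) - 1745023 = (-174849 + (2/1563)*(-185)*(-289748)) - 1745023 = (-174849 + 107206760/1563) - 1745023 = -166082227/1563 - 1745023 = -2893553176/1563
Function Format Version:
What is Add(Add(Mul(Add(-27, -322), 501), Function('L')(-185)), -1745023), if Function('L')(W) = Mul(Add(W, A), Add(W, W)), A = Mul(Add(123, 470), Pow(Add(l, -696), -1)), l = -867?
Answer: Rational(-2893553176, 1563) ≈ -1.8513e+6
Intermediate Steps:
A = Rational(-593, 1563) (A = Mul(Add(123, 470), Pow(Add(-867, -696), -1)) = Mul(593, Pow(-1563, -1)) = Mul(593, Rational(-1, 1563)) = Rational(-593, 1563) ≈ -0.37940)
Function('L')(W) = Mul(2, W, Add(Rational(-593, 1563), W)) (Function('L')(W) = Mul(Add(W, Rational(-593, 1563)), Add(W, W)) = Mul(Add(Rational(-593, 1563), W), Mul(2, W)) = Mul(2, W, Add(Rational(-593, 1563), W)))
Add(Add(Mul(Add(-27, -322), 501), Function('L')(-185)), -1745023) = Add(Add(Mul(Add(-27, -322), 501), Mul(Rational(2, 1563), -185, Add(-593, Mul(1563, -185)))), -1745023) = Add(Add(Mul(-349, 501), Mul(Rational(2, 1563), -185, Add(-593, -289155))), -1745023) = Add(Add(-174849, Mul(Rational(2, 1563), -185, -289748)), -1745023) = Add(Add(-174849, Rational(107206760, 1563)), -1745023) = Add(Rational(-166082227, 1563), -1745023) = Rational(-2893553176, 1563)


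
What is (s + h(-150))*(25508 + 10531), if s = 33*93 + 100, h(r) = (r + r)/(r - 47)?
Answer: 22509707127/197 ≈ 1.1426e+8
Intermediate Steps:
h(r) = 2*r/(-47 + r) (h(r) = (2*r)/(-47 + r) = 2*r/(-47 + r))
s = 3169 (s = 3069 + 100 = 3169)
(s + h(-150))*(25508 + 10531) = (3169 + 2*(-150)/(-47 - 150))*(25508 + 10531) = (3169 + 2*(-150)/(-197))*36039 = (3169 + 2*(-150)*(-1/197))*36039 = (3169 + 300/197)*36039 = (624593/197)*36039 = 22509707127/197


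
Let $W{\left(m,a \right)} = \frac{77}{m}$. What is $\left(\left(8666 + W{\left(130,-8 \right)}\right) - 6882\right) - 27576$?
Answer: $- \frac{3352883}{130} \approx -25791.0$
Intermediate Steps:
$\left(\left(8666 + W{\left(130,-8 \right)}\right) - 6882\right) - 27576 = \left(\left(8666 + \frac{77}{130}\right) - 6882\right) - 27576 = \left(\frac{1126657}{130} - 6882\right) - 27576 = \frac{231997}{130} - 27576 = - \frac{3352883}{130}$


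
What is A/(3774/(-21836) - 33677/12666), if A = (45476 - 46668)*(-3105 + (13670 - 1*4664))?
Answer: 243178095223224/97896557 ≈ 2.4840e+6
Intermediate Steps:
A = -7033992 (A = -1192*(-3105 + (13670 - 4664)) = -1192*(-3105 + 9006) = -1192*5901 = -7033992)
A/(3774/(-21836) - 33677/12666) = -7033992/(3774/(-21836) - 33677/12666) = -7033992/(3774*(-1/21836) - 33677*1/12666) = -7033992/(-1887/10918 - 33677/12666) = -7033992/(-97896557/34571847) = -7033992*(-34571847/97896557) = 243178095223224/97896557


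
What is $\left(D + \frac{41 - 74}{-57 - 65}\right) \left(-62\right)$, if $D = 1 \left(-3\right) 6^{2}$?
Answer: $\frac{407433}{61} \approx 6679.2$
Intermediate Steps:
$D = -108$ ($D = \left(-3\right) 36 = -108$)
$\left(D + \frac{41 - 74}{-57 - 65}\right) \left(-62\right) = \left(-108 + \frac{41 - 74}{-57 - 65}\right) \left(-62\right) = \left(-108 - \frac{33}{-122}\right) \left(-62\right) = \left(-108 - - \frac{33}{122}\right) \left(-62\right) = \left(-108 + \frac{33}{122}\right) \left(-62\right) = \left(- \frac{13143}{122}\right) \left(-62\right) = \frac{407433}{61}$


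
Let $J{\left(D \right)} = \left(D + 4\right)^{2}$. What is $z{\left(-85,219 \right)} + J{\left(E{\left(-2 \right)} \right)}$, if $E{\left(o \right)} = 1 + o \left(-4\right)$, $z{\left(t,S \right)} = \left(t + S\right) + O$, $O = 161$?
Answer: $464$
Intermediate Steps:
$z{\left(t,S \right)} = 161 + S + t$ ($z{\left(t,S \right)} = \left(t + S\right) + 161 = \left(S + t\right) + 161 = 161 + S + t$)
$E{\left(o \right)} = 1 - 4 o$
$J{\left(D \right)} = \left(4 + D\right)^{2}$
$z{\left(-85,219 \right)} + J{\left(E{\left(-2 \right)} \right)} = \left(161 + 219 - 85\right) + \left(4 + \left(1 - -8\right)\right)^{2} = 295 + \left(4 + \left(1 + 8\right)\right)^{2} = 295 + \left(4 + 9\right)^{2} = 295 + 13^{2} = 295 + 169 = 464$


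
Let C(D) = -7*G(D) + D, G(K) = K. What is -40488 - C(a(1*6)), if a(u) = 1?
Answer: -40482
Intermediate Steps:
C(D) = -6*D (C(D) = -7*D + D = -6*D)
-40488 - C(a(1*6)) = -40488 - (-6) = -40488 - 1*(-6) = -40488 + 6 = -40482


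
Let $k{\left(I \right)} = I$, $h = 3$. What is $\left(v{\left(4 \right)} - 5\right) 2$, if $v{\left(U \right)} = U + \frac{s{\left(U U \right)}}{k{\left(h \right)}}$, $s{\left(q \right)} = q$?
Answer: $\frac{26}{3} \approx 8.6667$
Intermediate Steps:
$v{\left(U \right)} = U + \frac{U^{2}}{3}$ ($v{\left(U \right)} = U + \frac{U U}{3} = U + U^{2} \cdot \frac{1}{3} = U + \frac{U^{2}}{3}$)
$\left(v{\left(4 \right)} - 5\right) 2 = \left(\frac{1}{3} \cdot 4 \left(3 + 4\right) - 5\right) 2 = \left(\frac{1}{3} \cdot 4 \cdot 7 - 5\right) 2 = \left(\frac{28}{3} - 5\right) 2 = \frac{13}{3} \cdot 2 = \frac{26}{3}$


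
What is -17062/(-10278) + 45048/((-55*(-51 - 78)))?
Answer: 97343039/12153735 ≈ 8.0093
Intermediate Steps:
-17062/(-10278) + 45048/((-55*(-51 - 78))) = -17062*(-1/10278) + 45048/((-55*(-129))) = 8531/5139 + 45048/7095 = 8531/5139 + 45048*(1/7095) = 8531/5139 + 15016/2365 = 97343039/12153735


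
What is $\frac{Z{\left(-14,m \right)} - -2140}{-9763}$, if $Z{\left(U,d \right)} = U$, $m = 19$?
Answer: $- \frac{2126}{9763} \approx -0.21776$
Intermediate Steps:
$\frac{Z{\left(-14,m \right)} - -2140}{-9763} = \frac{-14 - -2140}{-9763} = \left(-14 + 2140\right) \left(- \frac{1}{9763}\right) = 2126 \left(- \frac{1}{9763}\right) = - \frac{2126}{9763}$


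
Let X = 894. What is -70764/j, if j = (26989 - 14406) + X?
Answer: -70764/13477 ≈ -5.2507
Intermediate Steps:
j = 13477 (j = (26989 - 14406) + 894 = 12583 + 894 = 13477)
-70764/j = -70764/13477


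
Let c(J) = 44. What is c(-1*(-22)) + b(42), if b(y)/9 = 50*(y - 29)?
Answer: 5894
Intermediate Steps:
b(y) = -13050 + 450*y (b(y) = 9*(50*(y - 29)) = 9*(50*(-29 + y)) = 9*(-1450 + 50*y) = -13050 + 450*y)
c(-1*(-22)) + b(42) = 44 + (-13050 + 450*42) = 44 + (-13050 + 18900) = 44 + 5850 = 5894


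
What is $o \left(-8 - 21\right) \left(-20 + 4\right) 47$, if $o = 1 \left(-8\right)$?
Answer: $-174464$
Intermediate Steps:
$o = -8$
$o \left(-8 - 21\right) \left(-20 + 4\right) 47 = - 8 \left(-8 - 21\right) \left(-20 + 4\right) 47 = - 8 \left(\left(-29\right) \left(-16\right)\right) 47 = \left(-8\right) 464 \cdot 47 = \left(-3712\right) 47 = -174464$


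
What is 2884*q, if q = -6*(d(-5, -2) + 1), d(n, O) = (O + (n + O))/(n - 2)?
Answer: -39552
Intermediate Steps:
d(n, O) = (n + 2*O)/(-2 + n) (d(n, O) = (O + (O + n))/(-2 + n) = (n + 2*O)/(-2 + n))
q = -96/7 (q = -6*((-5 + 2*(-2))/(-2 - 5) + 1) = -6*((-5 - 4)/(-7) + 1) = -6*(-1/7*(-9) + 1) = -6*(9/7 + 1) = -6*16/7 = -96/7 ≈ -13.714)
2884*q = 2884*(-96/7) = -39552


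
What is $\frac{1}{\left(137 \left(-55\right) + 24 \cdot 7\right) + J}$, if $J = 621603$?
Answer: $\frac{1}{614236} \approx 1.628 \cdot 10^{-6}$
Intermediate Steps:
$\frac{1}{\left(137 \left(-55\right) + 24 \cdot 7\right) + J} = \frac{1}{\left(137 \left(-55\right) + 24 \cdot 7\right) + 621603} = \frac{1}{\left(-7535 + 168\right) + 621603} = \frac{1}{-7367 + 621603} = \frac{1}{614236}$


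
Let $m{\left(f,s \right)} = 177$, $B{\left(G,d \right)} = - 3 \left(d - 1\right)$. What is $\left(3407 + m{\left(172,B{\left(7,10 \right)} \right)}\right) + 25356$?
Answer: $28940$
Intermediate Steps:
$B{\left(G,d \right)} = 3 - 3 d$ ($B{\left(G,d \right)} = - 3 \left(-1 + d\right) = 3 - 3 d$)
$\left(3407 + m{\left(172,B{\left(7,10 \right)} \right)}\right) + 25356 = \left(3407 + 177\right) + 25356 = 3584 + 25356 = 28940$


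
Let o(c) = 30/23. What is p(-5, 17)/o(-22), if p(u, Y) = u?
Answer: -23/6 ≈ -3.8333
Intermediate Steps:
o(c) = 30/23 (o(c) = 30*(1/23) = 30/23)
p(-5, 17)/o(-22) = -5/30/23 = -5*23/30 = -23/6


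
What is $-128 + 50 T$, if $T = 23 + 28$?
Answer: $2422$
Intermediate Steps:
$T = 51$
$-128 + 50 T = -128 + 50 \cdot 51 = -128 + 2550 = 2422$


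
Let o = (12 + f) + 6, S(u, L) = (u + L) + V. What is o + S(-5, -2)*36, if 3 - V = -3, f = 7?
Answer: -11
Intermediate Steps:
V = 6 (V = 3 - 1*(-3) = 3 + 3 = 6)
S(u, L) = 6 + L + u (S(u, L) = (u + L) + 6 = (L + u) + 6 = 6 + L + u)
o = 25 (o = (12 + 7) + 6 = 19 + 6 = 25)
o + S(-5, -2)*36 = 25 + (6 - 2 - 5)*36 = 25 - 1*36 = 25 - 36 = -11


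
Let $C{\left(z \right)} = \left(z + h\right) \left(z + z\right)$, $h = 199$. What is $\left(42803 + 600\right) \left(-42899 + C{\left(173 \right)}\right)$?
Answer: $3724541639$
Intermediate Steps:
$C{\left(z \right)} = 2 z \left(199 + z\right)$ ($C{\left(z \right)} = \left(z + 199\right) \left(z + z\right) = \left(199 + z\right) 2 z = 2 z \left(199 + z\right)$)
$\left(42803 + 600\right) \left(-42899 + C{\left(173 \right)}\right) = \left(42803 + 600\right) \left(-42899 + 2 \cdot 173 \left(199 + 173\right)\right) = 43403 \left(-42899 + 2 \cdot 173 \cdot 372\right) = 43403 \left(-42899 + 128712\right) = 43403 \cdot 85813 = 3724541639$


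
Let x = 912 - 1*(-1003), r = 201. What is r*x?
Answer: 384915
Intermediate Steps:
x = 1915 (x = 912 + 1003 = 1915)
r*x = 201*1915 = 384915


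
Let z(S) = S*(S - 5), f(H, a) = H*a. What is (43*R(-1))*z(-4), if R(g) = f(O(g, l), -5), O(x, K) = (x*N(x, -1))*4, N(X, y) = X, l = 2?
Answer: -30960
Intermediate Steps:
O(x, K) = 4*x² (O(x, K) = (x*x)*4 = x²*4 = 4*x²)
R(g) = -20*g² (R(g) = (4*g²)*(-5) = -20*g²)
z(S) = S*(-5 + S)
(43*R(-1))*z(-4) = (43*(-20*(-1)²))*(-4*(-5 - 4)) = (43*(-20*1))*(-4*(-9)) = (43*(-20))*36 = -860*36 = -30960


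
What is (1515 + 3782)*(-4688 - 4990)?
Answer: -51264366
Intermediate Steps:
(1515 + 3782)*(-4688 - 4990) = 5297*(-9678) = -51264366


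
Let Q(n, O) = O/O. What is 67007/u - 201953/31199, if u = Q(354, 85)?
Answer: 2090349440/31199 ≈ 67001.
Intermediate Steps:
Q(n, O) = 1
u = 1
67007/u - 201953/31199 = 67007/1 - 201953/31199 = 67007*1 - 201953*1/31199 = 67007 - 201953/31199 = 2090349440/31199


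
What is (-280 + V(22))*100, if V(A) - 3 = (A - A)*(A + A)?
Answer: -27700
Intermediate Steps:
V(A) = 3 (V(A) = 3 + (A - A)*(A + A) = 3 + 0*(2*A) = 3 + 0 = 3)
(-280 + V(22))*100 = (-280 + 3)*100 = -277*100 = -27700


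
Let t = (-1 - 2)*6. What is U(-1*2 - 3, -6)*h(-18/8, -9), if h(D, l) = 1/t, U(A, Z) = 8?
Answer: -4/9 ≈ -0.44444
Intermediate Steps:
t = -18 (t = -3*6 = -18)
h(D, l) = -1/18 (h(D, l) = 1/(-18) = -1/18)
U(-1*2 - 3, -6)*h(-18/8, -9) = 8*(-1/18) = -4/9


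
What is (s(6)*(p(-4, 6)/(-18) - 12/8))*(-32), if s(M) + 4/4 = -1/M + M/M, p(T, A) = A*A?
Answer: -56/3 ≈ -18.667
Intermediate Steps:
p(T, A) = A²
s(M) = -1/M (s(M) = -1 + (-1/M + M/M) = -1 + (-1/M + 1) = -1 + (1 - 1/M) = -1/M)
(s(6)*(p(-4, 6)/(-18) - 12/8))*(-32) = ((-1/6)*(6²/(-18) - 12/8))*(-32) = ((-1*⅙)*(36*(-1/18) - 12*⅛))*(-32) = -(-2 - 3/2)/6*(-32) = -⅙*(-7/2)*(-32) = (7/12)*(-32) = -56/3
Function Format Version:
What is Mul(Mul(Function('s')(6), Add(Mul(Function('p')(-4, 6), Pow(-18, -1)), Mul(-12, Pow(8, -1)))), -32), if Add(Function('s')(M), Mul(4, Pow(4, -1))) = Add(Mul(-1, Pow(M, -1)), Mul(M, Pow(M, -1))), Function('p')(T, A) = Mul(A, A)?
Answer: Rational(-56, 3) ≈ -18.667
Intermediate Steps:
Function('p')(T, A) = Pow(A, 2)
Function('s')(M) = Mul(-1, Pow(M, -1)) (Function('s')(M) = Add(-1, Add(Mul(-1, Pow(M, -1)), Mul(M, Pow(M, -1)))) = Add(-1, Add(Mul(-1, Pow(M, -1)), 1)) = Add(-1, Add(1, Mul(-1, Pow(M, -1)))) = Mul(-1, Pow(M, -1)))
Mul(Mul(Function('s')(6), Add(Mul(Function('p')(-4, 6), Pow(-18, -1)), Mul(-12, Pow(8, -1)))), -32) = Mul(Mul(Mul(-1, Pow(6, -1)), Add(Mul(Pow(6, 2), Pow(-18, -1)), Mul(-12, Pow(8, -1)))), -32) = Mul(Mul(Mul(-1, Rational(1, 6)), Add(Mul(36, Rational(-1, 18)), Mul(-12, Rational(1, 8)))), -32) = Mul(Mul(Rational(-1, 6), Add(-2, Rational(-3, 2))), -32) = Mul(Mul(Rational(-1, 6), Rational(-7, 2)), -32) = Mul(Rational(7, 12), -32) = Rational(-56, 3)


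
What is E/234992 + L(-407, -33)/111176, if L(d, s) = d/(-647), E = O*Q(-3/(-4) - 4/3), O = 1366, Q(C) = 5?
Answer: 15355734297/528224358532 ≈ 0.029070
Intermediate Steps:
E = 6830 (E = 1366*5 = 6830)
L(d, s) = -d/647 (L(d, s) = d*(-1/647) = -d/647)
E/234992 + L(-407, -33)/111176 = 6830/234992 - 1/647*(-407)/111176 = 6830*(1/234992) + (407/647)*(1/111176) = 3415/117496 + 407/71930872 = 15355734297/528224358532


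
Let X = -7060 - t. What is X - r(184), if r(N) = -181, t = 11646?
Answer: -18525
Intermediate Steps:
X = -18706 (X = -7060 - 1*11646 = -7060 - 11646 = -18706)
X - r(184) = -18706 - 1*(-181) = -18706 + 181 = -18525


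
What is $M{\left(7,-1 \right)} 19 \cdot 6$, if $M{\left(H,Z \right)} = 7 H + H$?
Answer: $6384$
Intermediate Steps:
$M{\left(H,Z \right)} = 8 H$
$M{\left(7,-1 \right)} 19 \cdot 6 = 8 \cdot 7 \cdot 19 \cdot 6 = 56 \cdot 19 \cdot 6 = 1064 \cdot 6 = 6384$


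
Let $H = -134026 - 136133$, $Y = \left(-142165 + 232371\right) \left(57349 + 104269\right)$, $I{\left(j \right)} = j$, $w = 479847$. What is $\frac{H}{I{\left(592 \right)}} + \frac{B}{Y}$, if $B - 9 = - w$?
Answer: $- \frac{26612330570541}{58315653232} \approx -456.35$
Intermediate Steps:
$B = -479838$ ($B = 9 - 479847 = -479838$)
$Y = 14578913308$ ($Y = 90206 \cdot 161618 = 14578913308$)
$H = -270159$
$\frac{H}{I{\left(592 \right)}} + \frac{B}{Y} = - \frac{270159}{592} - \frac{479838}{14578913308} = \left(-270159\right) \frac{1}{592} - \frac{239919}{7289456654} = - \frac{270159}{592} - \frac{239919}{7289456654} = - \frac{26612330570541}{58315653232}$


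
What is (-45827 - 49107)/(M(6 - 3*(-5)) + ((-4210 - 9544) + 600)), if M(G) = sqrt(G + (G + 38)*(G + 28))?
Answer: 312190459/43256201 + 94934*sqrt(182)/43256201 ≈ 7.2468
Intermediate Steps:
M(G) = sqrt(G + (28 + G)*(38 + G)) (M(G) = sqrt(G + (38 + G)*(28 + G)) = sqrt(G + (28 + G)*(38 + G)))
(-45827 - 49107)/(M(6 - 3*(-5)) + ((-4210 - 9544) + 600)) = (-45827 - 49107)/(sqrt(1064 + (6 - 3*(-5))**2 + 67*(6 - 3*(-5))) + ((-4210 - 9544) + 600)) = -94934/(sqrt(1064 + (6 + 15)**2 + 67*(6 + 15)) + (-13754 + 600)) = -94934/(sqrt(1064 + 21**2 + 67*21) - 13154) = -94934/(sqrt(1064 + 441 + 1407) - 13154) = -94934/(sqrt(2912) - 13154) = -94934/(4*sqrt(182) - 13154) = -94934/(-13154 + 4*sqrt(182))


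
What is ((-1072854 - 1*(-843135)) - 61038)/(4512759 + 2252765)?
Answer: -290757/6765524 ≈ -0.042976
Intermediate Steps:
((-1072854 - 1*(-843135)) - 61038)/(4512759 + 2252765) = ((-1072854 + 843135) - 61038)/6765524 = (-229719 - 61038)*(1/6765524) = -290757*1/6765524 = -290757/6765524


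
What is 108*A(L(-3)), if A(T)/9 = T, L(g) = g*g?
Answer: 8748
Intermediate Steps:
L(g) = g**2
A(T) = 9*T
108*A(L(-3)) = 108*(9*(-3)**2) = 108*(9*9) = 108*81 = 8748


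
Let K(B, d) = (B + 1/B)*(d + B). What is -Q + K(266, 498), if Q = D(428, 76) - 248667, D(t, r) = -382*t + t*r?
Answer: 77520629/133 ≈ 5.8286e+5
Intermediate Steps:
D(t, r) = -382*t + r*t
K(B, d) = (B + d)*(B + 1/B) (K(B, d) = (B + 1/B)*(B + d) = (B + d)*(B + 1/B))
Q = -379635 (Q = 428*(-382 + 76) - 248667 = 428*(-306) - 248667 = -130968 - 248667 = -379635)
-Q + K(266, 498) = -1*(-379635) + (1 + 266² + 266*498 + 498/266) = 379635 + (1 + 70756 + 132468 + 498*(1/266)) = 379635 + (1 + 70756 + 132468 + 249/133) = 379635 + 27029174/133 = 77520629/133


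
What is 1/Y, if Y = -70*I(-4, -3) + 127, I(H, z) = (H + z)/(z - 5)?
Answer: 4/263 ≈ 0.015209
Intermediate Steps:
I(H, z) = (H + z)/(-5 + z)
Y = 263/4 (Y = -70*(-4 - 3)/(-5 - 3) + 127 = -70*(-7)/(-8) + 127 = -(-35)*(-7)/4 + 127 = -70*7/8 + 127 = -245/4 + 127 = 263/4 ≈ 65.750)
1/Y = 1/(263/4) = 4/263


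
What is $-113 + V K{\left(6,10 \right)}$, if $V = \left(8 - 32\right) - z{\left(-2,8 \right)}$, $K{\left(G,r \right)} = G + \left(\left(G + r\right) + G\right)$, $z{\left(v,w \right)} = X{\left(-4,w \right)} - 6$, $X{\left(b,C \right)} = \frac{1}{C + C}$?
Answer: $- \frac{2475}{4} \approx -618.75$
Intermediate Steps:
$X{\left(b,C \right)} = \frac{1}{2 C}$
$z{\left(v,w \right)} = -6 + \frac{1}{2 w}$ ($z{\left(v,w \right)} = \frac{1}{2 w} - 6 = -6 + \frac{1}{2 w}$)
$K{\left(G,r \right)} = r + 3 G$ ($K{\left(G,r \right)} = G + \left(r + 2 G\right) = r + 3 G$)
$V = - \frac{289}{16}$ ($V = \left(8 - 32\right) - \left(-6 + \frac{1}{2 \cdot 8}\right) = \left(8 - 32\right) - \left(-6 + \frac{1}{2} \cdot \frac{1}{8}\right) = -24 - \left(-6 + \frac{1}{16}\right) = -24 - - \frac{95}{16} = -24 + \frac{95}{16} = - \frac{289}{16} \approx -18.063$)
$-113 + V K{\left(6,10 \right)} = -113 - \frac{289 \left(10 + 3 \cdot 6\right)}{16} = -113 - \frac{289 \left(10 + 18\right)}{16} = -113 - \frac{2023}{4} = - \frac{2475}{4}$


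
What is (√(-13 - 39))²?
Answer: -52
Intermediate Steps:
(√(-13 - 39))² = (√(-52))² = (2*I*√13)² = -52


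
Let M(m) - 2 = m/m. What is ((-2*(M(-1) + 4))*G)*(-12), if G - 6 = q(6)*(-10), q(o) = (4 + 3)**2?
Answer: -81312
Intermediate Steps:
M(m) = 3 (M(m) = 2 + m/m = 2 + 1 = 3)
q(o) = 49 (q(o) = 7**2 = 49)
G = -484 (G = 6 + 49*(-10) = 6 - 490 = -484)
((-2*(M(-1) + 4))*G)*(-12) = (-2*(3 + 4)*(-484))*(-12) = (-2*7*(-484))*(-12) = -14*(-484)*(-12) = 6776*(-12) = -81312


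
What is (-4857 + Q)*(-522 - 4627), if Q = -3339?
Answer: 42201204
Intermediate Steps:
(-4857 + Q)*(-522 - 4627) = (-4857 - 3339)*(-522 - 4627) = -8196*(-5149) = 42201204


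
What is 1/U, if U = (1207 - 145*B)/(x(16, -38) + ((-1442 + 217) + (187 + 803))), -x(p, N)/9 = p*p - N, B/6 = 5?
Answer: 2881/3143 ≈ 0.91664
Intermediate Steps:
B = 30 (B = 6*5 = 30)
x(p, N) = -9*p² + 9*N (x(p, N) = -9*(p*p - N) = -9*(p² - N) = -9*p² + 9*N)
U = 3143/2881 (U = (1207 - 145*30)/((-9*16² + 9*(-38)) + ((-1442 + 217) + (187 + 803))) = (1207 - 4350)/((-9*256 - 342) + (-1225 + 990)) = -3143/((-2304 - 342) - 235) = -3143/(-2646 - 235) = -3143/(-2881) = -3143*(-1/2881) = 3143/2881 ≈ 1.0909)
1/U = 1/(3143/2881) = 2881/3143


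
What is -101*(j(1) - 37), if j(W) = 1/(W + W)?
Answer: 7373/2 ≈ 3686.5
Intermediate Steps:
j(W) = 1/(2*W)
-101*(j(1) - 37) = -101*((½)/1 - 37) = -101*((½)*1 - 37) = -101*(½ - 37) = -101*(-73/2) = 7373/2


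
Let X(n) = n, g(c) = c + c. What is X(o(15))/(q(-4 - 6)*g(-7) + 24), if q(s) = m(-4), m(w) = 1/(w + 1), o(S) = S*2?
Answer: 45/43 ≈ 1.0465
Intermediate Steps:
o(S) = 2*S
g(c) = 2*c
m(w) = 1/(1 + w)
q(s) = -⅓ (q(s) = 1/(1 - 4) = 1/(-3) = -⅓)
X(o(15))/(q(-4 - 6)*g(-7) + 24) = (2*15)/(-2*(-7)/3 + 24) = 30/(-⅓*(-14) + 24) = 30/(14/3 + 24) = 30/(86/3) = 30*(3/86) = 45/43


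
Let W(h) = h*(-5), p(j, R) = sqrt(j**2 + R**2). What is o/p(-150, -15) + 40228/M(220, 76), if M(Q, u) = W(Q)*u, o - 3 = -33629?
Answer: -10057/20900 - 33626*sqrt(101)/1515 ≈ -223.54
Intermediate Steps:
p(j, R) = sqrt(R**2 + j**2)
o = -33626 (o = 3 - 33629 = -33626)
W(h) = -5*h
M(Q, u) = -5*Q*u (M(Q, u) = (-5*Q)*u = -5*Q*u)
o/p(-150, -15) + 40228/M(220, 76) = -33626/sqrt((-15)**2 + (-150)**2) + 40228/((-5*220*76)) = -33626/sqrt(225 + 22500) + 40228/(-83600) = -33626*sqrt(101)/1515 + 40228*(-1/83600) = -33626*sqrt(101)/1515 - 10057/20900 = -10057/20900 - 33626*sqrt(101)/1515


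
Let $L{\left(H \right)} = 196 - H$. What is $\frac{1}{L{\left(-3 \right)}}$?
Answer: $\frac{1}{199} \approx 0.0050251$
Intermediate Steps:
$\frac{1}{L{\left(-3 \right)}} = \frac{1}{196 - -3} = \frac{1}{196 + 3} = \frac{1}{199}$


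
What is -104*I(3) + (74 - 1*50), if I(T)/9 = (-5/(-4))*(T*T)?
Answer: -10506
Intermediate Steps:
I(T) = 45*T²/4 (I(T) = 9*((-5/(-4))*(T*T)) = 9*((-5*(-¼))*T²) = 9*(5*T²/4) = 45*T²/4)
-104*I(3) + (74 - 1*50) = -1170*3² + (74 - 1*50) = -1170*9 + (74 - 50) = -104*405/4 + 24 = -10530 + 24 = -10506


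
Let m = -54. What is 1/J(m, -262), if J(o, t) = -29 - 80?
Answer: -1/109 ≈ -0.0091743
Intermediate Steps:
J(o, t) = -109
1/J(m, -262) = 1/(-109) = -1/109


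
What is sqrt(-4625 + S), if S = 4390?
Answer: I*sqrt(235) ≈ 15.33*I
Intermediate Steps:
sqrt(-4625 + S) = sqrt(-4625 + 4390) = sqrt(-235) = I*sqrt(235)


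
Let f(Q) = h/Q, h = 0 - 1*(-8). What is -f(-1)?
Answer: 8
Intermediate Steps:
h = 8 (h = 0 + 8 = 8)
f(Q) = 8/Q
-f(-1) = -8/(-1) = -8*(-1) = -1*(-8) = 8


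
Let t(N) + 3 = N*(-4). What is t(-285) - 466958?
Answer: -465821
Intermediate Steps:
t(N) = -3 - 4*N (t(N) = -3 + N*(-4) = -3 - 4*N)
t(-285) - 466958 = (-3 - 4*(-285)) - 466958 = (-3 + 1140) - 466958 = 1137 - 466958 = -465821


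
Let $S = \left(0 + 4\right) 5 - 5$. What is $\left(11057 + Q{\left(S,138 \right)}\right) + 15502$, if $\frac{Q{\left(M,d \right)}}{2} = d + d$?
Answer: $27111$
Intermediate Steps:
$S = 15$ ($S = 4 \cdot 5 - 5 = 20 - 5 = 15$)
$Q{\left(M,d \right)} = 4 d$ ($Q{\left(M,d \right)} = 2 \left(d + d\right) = 2 \cdot 2 d = 4 d$)
$\left(11057 + Q{\left(S,138 \right)}\right) + 15502 = \left(11057 + 4 \cdot 138\right) + 15502 = \left(11057 + 552\right) + 15502 = 11609 + 15502 = 27111$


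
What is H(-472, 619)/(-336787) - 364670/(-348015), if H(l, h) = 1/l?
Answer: 11593841352979/11064333984792 ≈ 1.0479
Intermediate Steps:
H(-472, 619)/(-336787) - 364670/(-348015) = 1/(-472*(-336787)) - 364670/(-348015) = -1/472*(-1/336787) - 364670*(-1/348015) = 1/158963464 + 72934/69603 = 11593841352979/11064333984792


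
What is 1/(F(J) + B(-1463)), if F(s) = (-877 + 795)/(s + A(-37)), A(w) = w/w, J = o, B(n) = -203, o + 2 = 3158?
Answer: -77/15633 ≈ -0.0049255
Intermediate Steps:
o = 3156 (o = -2 + 3158 = 3156)
J = 3156
A(w) = 1
F(s) = -82/(1 + s) (F(s) = (-877 + 795)/(s + 1) = -82/(1 + s))
1/(F(J) + B(-1463)) = 1/(-82/(1 + 3156) - 203) = 1/(-82/3157 - 203) = 1/(-82*1/3157 - 203) = 1/(-2/77 - 203) = 1/(-15633/77) = -77/15633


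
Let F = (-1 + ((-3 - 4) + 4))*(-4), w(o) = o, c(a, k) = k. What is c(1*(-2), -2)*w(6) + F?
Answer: 4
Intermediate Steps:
F = 16 (F = (-1 + (-7 + 4))*(-4) = (-1 - 3)*(-4) = -4*(-4) = 16)
c(1*(-2), -2)*w(6) + F = -2*6 + 16 = -12 + 16 = 4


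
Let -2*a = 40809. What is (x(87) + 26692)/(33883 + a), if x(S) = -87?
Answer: 53210/26957 ≈ 1.9739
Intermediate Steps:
a = -40809/2 (a = -1/2*40809 = -40809/2 ≈ -20405.)
(x(87) + 26692)/(33883 + a) = (-87 + 26692)/(33883 - 40809/2) = 26605/(26957/2) = 26605*(2/26957) = 53210/26957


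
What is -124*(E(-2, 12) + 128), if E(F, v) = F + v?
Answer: -17112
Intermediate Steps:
-124*(E(-2, 12) + 128) = -124*((-2 + 12) + 128) = -124*(10 + 128) = -124*138 = -17112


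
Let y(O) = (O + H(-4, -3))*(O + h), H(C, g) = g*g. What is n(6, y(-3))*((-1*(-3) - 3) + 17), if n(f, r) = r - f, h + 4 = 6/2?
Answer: -510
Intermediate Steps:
H(C, g) = g²
h = -1 (h = -4 + 6/2 = -4 + 6*(½) = -4 + 3 = -1)
y(O) = (-1 + O)*(9 + O) (y(O) = (O + (-3)²)*(O - 1) = (O + 9)*(-1 + O) = (9 + O)*(-1 + O) = (-1 + O)*(9 + O))
n(6, y(-3))*((-1*(-3) - 3) + 17) = ((-9 + (-3)² + 8*(-3)) - 1*6)*((-1*(-3) - 3) + 17) = ((-9 + 9 - 24) - 6)*((3 - 3) + 17) = (-24 - 6)*(0 + 17) = -30*17 = -510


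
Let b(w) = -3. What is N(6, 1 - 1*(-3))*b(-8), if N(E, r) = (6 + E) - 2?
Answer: -30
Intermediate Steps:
N(E, r) = 4 + E
N(6, 1 - 1*(-3))*b(-8) = (4 + 6)*(-3) = 10*(-3) = -30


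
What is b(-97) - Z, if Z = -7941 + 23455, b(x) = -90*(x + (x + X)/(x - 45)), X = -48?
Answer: -488189/71 ≈ -6875.9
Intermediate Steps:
b(x) = -90*x - 90*(-48 + x)/(-45 + x) (b(x) = -90*(x + (x - 48)/(x - 45)) = -90*(x + (-48 + x)/(-45 + x)) = -90*x - 90*(-48 + x)/(-45 + x))
Z = 15514
b(-97) - Z = 90*(48 - 1*(-97)² + 44*(-97))/(-45 - 97) - 1*15514 = 90*(48 - 1*9409 - 4268)/(-142) - 15514 = 90*(-1/142)*(48 - 9409 - 4268) - 15514 = 90*(-1/142)*(-13629) - 15514 = 613305/71 - 15514 = -488189/71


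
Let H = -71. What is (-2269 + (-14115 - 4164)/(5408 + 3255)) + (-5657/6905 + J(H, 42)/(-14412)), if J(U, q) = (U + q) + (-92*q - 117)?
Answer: -979192032345851/431048616090 ≈ -2271.7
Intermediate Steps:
J(U, q) = -117 + U - 91*q (J(U, q) = (U + q) + (-117 - 92*q) = -117 + U - 91*q)
(-2269 + (-14115 - 4164)/(5408 + 3255)) + (-5657/6905 + J(H, 42)/(-14412)) = (-2269 + (-14115 - 4164)/(5408 + 3255)) + (-5657/6905 + (-117 - 71 - 91*42)/(-14412)) = (-2269 - 18279/8663) + (-5657*1/6905 + (-117 - 71 - 3822)*(-1/14412)) = (-2269 - 18279*1/8663) + (-5657/6905 - 4010*(-1/14412)) = (-2269 - 18279/8663) + (-5657/6905 + 2005/7206) = -19674626/8663 - 26919817/49757430 = -979192032345851/431048616090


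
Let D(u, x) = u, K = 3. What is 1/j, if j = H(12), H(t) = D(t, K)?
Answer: 1/12 ≈ 0.083333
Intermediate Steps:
H(t) = t
j = 12
1/j = 1/12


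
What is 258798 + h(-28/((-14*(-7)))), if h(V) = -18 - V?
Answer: 1811462/7 ≈ 2.5878e+5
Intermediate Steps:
258798 + h(-28/((-14*(-7)))) = 258798 + (-18 - (-28)/((-14*(-7)))) = 258798 + (-18 - (-28)/98) = 258798 + (-18 - 1*(-2/7)) = 258798 + (-18 + 2/7) = 258798 - 124/7 = 1811462/7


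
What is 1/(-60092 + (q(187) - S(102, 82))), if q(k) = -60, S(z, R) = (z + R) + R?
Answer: -1/60418 ≈ -1.6551e-5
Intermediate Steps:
S(z, R) = z + 2*R (S(z, R) = (R + z) + R = z + 2*R)
1/(-60092 + (q(187) - S(102, 82))) = 1/(-60092 + (-60 - (102 + 2*82))) = 1/(-60092 + (-60 - (102 + 164))) = 1/(-60092 + (-60 - 1*266)) = 1/(-60092 + (-60 - 266)) = 1/(-60092 - 326) = 1/(-60418) = -1/60418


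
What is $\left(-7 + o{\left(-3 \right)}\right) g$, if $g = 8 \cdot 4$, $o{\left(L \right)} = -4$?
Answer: $-352$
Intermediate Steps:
$g = 32$
$\left(-7 + o{\left(-3 \right)}\right) g = \left(-7 - 4\right) 32 = \left(-11\right) 32 = -352$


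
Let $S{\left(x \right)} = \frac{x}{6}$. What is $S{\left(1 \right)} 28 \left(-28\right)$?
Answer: $- \frac{392}{3} \approx -130.67$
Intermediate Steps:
$S{\left(x \right)} = \frac{x}{6}$ ($S{\left(x \right)} = x \frac{1}{6} = \frac{x}{6}$)
$S{\left(1 \right)} 28 \left(-28\right) = \frac{1}{6} \cdot 1 \cdot 28 \left(-28\right) = \frac{1}{6} \cdot 28 \left(-28\right) = \frac{14}{3} \left(-28\right) = - \frac{392}{3}$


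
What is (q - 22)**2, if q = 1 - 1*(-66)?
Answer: 2025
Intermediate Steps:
q = 67 (q = 1 + 66 = 67)
(q - 22)**2 = (67 - 22)**2 = 45**2 = 2025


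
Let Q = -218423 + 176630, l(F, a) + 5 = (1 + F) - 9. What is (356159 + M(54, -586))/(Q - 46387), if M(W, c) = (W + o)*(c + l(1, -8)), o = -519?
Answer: -634229/88180 ≈ -7.1924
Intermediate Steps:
l(F, a) = -13 + F (l(F, a) = -5 + ((1 + F) - 9) = -5 + (-8 + F) = -13 + F)
Q = -41793
M(W, c) = (-519 + W)*(-12 + c) (M(W, c) = (W - 519)*(c + (-13 + 1)) = (-519 + W)*(c - 12) = (-519 + W)*(-12 + c))
(356159 + M(54, -586))/(Q - 46387) = (356159 + (6228 - 519*(-586) - 12*54 + 54*(-586)))/(-41793 - 46387) = (356159 + (6228 + 304134 - 648 - 31644))/(-88180) = (356159 + 278070)*(-1/88180) = 634229*(-1/88180) = -634229/88180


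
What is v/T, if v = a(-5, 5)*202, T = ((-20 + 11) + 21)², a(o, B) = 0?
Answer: 0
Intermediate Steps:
T = 144 (T = (-9 + 21)² = 12² = 144)
v = 0 (v = 0*202 = 0)
v/T = 0/144 = 0*(1/144) = 0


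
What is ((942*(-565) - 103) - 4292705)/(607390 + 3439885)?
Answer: -4825038/4047275 ≈ -1.1922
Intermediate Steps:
((942*(-565) - 103) - 4292705)/(607390 + 3439885) = ((-532230 - 103) - 4292705)/4047275 = (-532333 - 4292705)*(1/4047275) = -4825038*1/4047275 = -4825038/4047275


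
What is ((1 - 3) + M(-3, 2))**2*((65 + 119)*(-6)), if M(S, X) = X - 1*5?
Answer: -27600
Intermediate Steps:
M(S, X) = -5 + X (M(S, X) = X - 5 = -5 + X)
((1 - 3) + M(-3, 2))**2*((65 + 119)*(-6)) = ((1 - 3) + (-5 + 2))**2*((65 + 119)*(-6)) = (-2 - 3)**2*(184*(-6)) = (-5)**2*(-1104) = 25*(-1104) = -27600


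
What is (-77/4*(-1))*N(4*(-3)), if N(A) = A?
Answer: -231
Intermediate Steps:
(-77/4*(-1))*N(4*(-3)) = (-77/4*(-1))*(4*(-3)) = (-77*1/4*(-1))*(-12) = -77/4*(-1)*(-12) = (77/4)*(-12) = -231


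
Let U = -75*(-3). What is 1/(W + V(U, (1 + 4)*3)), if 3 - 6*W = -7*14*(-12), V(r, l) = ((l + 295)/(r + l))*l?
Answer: -8/1409 ≈ -0.0056778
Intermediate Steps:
U = 225
V(r, l) = l*(295 + l)/(l + r) (V(r, l) = ((295 + l)/(l + r))*l = l*(295 + l)/(l + r))
W = -391/2 (W = 1/2 - (-7*14)*(-12)/6 = 1/2 - (-49)*(-12)/3 = 1/2 - 1/6*1176 = 1/2 - 196 = -391/2 ≈ -195.50)
1/(W + V(U, (1 + 4)*3)) = 1/(-391/2 + ((1 + 4)*3)*(295 + (1 + 4)*3)/((1 + 4)*3 + 225)) = 1/(-391/2 + (5*3)*(295 + 5*3)/(5*3 + 225)) = 1/(-391/2 + 15*(295 + 15)/(15 + 225)) = 1/(-391/2 + 15*310/240) = 1/(-391/2 + 15*(1/240)*310) = 1/(-391/2 + 155/8) = 1/(-1409/8) = -8/1409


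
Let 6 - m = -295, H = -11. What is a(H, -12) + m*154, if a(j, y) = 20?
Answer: 46374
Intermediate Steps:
m = 301 (m = 6 - 1*(-295) = 6 + 295 = 301)
a(H, -12) + m*154 = 20 + 301*154 = 20 + 46354 = 46374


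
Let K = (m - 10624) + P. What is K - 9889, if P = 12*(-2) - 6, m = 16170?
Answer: -4373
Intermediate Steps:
P = -30 (P = -24 - 6 = -30)
K = 5516 (K = (16170 - 10624) - 30 = 5546 - 30 = 5516)
K - 9889 = 5516 - 9889 = -4373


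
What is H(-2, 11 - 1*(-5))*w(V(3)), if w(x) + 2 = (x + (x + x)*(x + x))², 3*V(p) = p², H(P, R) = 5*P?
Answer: -15190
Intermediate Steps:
V(p) = p²/3
w(x) = -2 + (x + 4*x²)² (w(x) = -2 + (x + (x + x)*(x + x))² = -2 + (x + (2*x)*(2*x))² = -2 + (x + 4*x²)²)
H(-2, 11 - 1*(-5))*w(V(3)) = (5*(-2))*(-2 + ((⅓)*3²)²*(1 + 4*((⅓)*3²))²) = -10*(-2 + ((⅓)*9)²*(1 + 4*((⅓)*9))²) = -10*(-2 + 3²*(1 + 4*3)²) = -10*(-2 + 9*(1 + 12)²) = -10*(-2 + 9*13²) = -10*(-2 + 9*169) = -10*(-2 + 1521) = -10*1519 = -15190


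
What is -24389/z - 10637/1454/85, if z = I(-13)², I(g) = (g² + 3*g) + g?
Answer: -3159846403/1691823510 ≈ -1.8677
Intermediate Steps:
I(g) = g² + 4*g
z = 13689 (z = (-13*(4 - 13))² = (-13*(-9))² = 117² = 13689)
-24389/z - 10637/1454/85 = -24389/13689 - 10637/1454/85 = -24389*1/13689 - 10637*1/1454*(1/85) = -24389/13689 - 10637/1454*1/85 = -24389/13689 - 10637/123590 = -3159846403/1691823510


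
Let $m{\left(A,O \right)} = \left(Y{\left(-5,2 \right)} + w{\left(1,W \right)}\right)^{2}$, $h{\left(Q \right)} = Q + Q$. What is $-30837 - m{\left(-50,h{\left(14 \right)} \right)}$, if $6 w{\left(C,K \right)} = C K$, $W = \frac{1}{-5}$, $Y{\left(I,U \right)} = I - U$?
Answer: $- \frac{27797821}{900} \approx -30886.0$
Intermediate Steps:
$W = - \frac{1}{5} \approx -0.2$
$h{\left(Q \right)} = 2 Q$
$w{\left(C,K \right)} = \frac{C K}{6}$
$m{\left(A,O \right)} = \frac{44521}{900}$ ($m{\left(A,O \right)} = \left(\left(-5 - 2\right) + \frac{1}{6} \cdot 1 \left(- \frac{1}{5}\right)\right)^{2} = \left(\left(-5 - 2\right) - \frac{1}{30}\right)^{2} = \left(-7 - \frac{1}{30}\right)^{2} = \left(- \frac{211}{30}\right)^{2} = \frac{44521}{900}$)
$-30837 - m{\left(-50,h{\left(14 \right)} \right)} = -30837 - \frac{44521}{900} = - \frac{27797821}{900}$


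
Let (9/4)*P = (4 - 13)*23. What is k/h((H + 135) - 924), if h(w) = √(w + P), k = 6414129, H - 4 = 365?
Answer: -6414129*I*√2/32 ≈ -2.8347e+5*I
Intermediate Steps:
H = 369 (H = 4 + 365 = 369)
P = -92 (P = 4*((4 - 13)*23)/9 = 4*(-9*23)/9 = (4/9)*(-207) = -92)
h(w) = √(-92 + w) (h(w) = √(w - 92) = √(-92 + w))
k/h((H + 135) - 924) = 6414129/(√(-92 + ((369 + 135) - 924))) = 6414129/(√(-92 + (504 - 924))) = 6414129/(√(-92 - 420)) = 6414129/(√(-512)) = 6414129/((16*I*√2)) = 6414129*(-I*√2/32) = -6414129*I*√2/32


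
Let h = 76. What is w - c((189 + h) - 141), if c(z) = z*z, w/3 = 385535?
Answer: 1141229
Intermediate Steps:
w = 1156605 (w = 3*385535 = 1156605)
c(z) = z²
w - c((189 + h) - 141) = 1156605 - ((189 + 76) - 141)² = 1156605 - (265 - 141)² = 1156605 - 1*124² = 1156605 - 1*15376 = 1156605 - 15376 = 1141229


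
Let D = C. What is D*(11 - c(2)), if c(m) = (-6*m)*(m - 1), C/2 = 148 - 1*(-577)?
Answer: 33350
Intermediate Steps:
C = 1450 (C = 2*(148 - 1*(-577)) = 2*(148 + 577) = 2*725 = 1450)
D = 1450
c(m) = -6*m*(-1 + m) (c(m) = (-6*m)*(-1 + m) = -6*m*(-1 + m))
D*(11 - c(2)) = 1450*(11 - 6*2*(1 - 1*2)) = 1450*(11 - 6*2*(1 - 2)) = 1450*(11 - 6*2*(-1)) = 1450*(11 - 1*(-12)) = 1450*(11 + 12) = 1450*23 = 33350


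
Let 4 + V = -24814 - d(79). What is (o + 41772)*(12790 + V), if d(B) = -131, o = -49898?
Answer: 96675022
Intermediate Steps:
V = -24687 (V = -4 + (-24814 - 1*(-131)) = -4 + (-24814 + 131) = -4 - 24683 = -24687)
(o + 41772)*(12790 + V) = (-49898 + 41772)*(12790 - 24687) = -8126*(-11897) = 96675022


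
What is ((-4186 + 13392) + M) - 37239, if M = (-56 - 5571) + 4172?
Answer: -29488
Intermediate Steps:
M = -1455 (M = -5627 + 4172 = -1455)
((-4186 + 13392) + M) - 37239 = ((-4186 + 13392) - 1455) - 37239 = (9206 - 1455) - 37239 = 7751 - 37239 = -29488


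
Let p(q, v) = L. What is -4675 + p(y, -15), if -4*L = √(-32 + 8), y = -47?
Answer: -4675 - I*√6/2 ≈ -4675.0 - 1.2247*I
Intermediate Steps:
L = -I*√6/2 (L = -√(-32 + 8)/4 = -I*√6/2 ≈ -1.2247*I)
p(q, v) = -I*√6/2
-4675 + p(y, -15) = -4675 - I*√6/2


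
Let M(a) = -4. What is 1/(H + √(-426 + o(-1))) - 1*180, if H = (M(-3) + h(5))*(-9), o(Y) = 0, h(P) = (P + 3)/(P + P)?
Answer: 5*(-180*√426 + 5183*I)/(-144*I + 5*√426) ≈ -179.98 - 0.01644*I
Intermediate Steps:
h(P) = (3 + P)/(2*P) (h(P) = (3 + P)/((2*P)) = (3 + P)*(1/(2*P)) = (3 + P)/(2*P))
H = 144/5 (H = (-4 + (½)*(3 + 5)/5)*(-9) = (-4 + (½)*(⅕)*8)*(-9) = (-4 + ⅘)*(-9) = -16/5*(-9) = 144/5 ≈ 28.800)
1/(H + √(-426 + o(-1))) - 1*180 = 1/(144/5 + √(-426 + 0)) - 1*180 = 1/(144/5 + √(-426)) - 180 = 1/(144/5 + I*√426) - 180 = -180 + 1/(144/5 + I*√426)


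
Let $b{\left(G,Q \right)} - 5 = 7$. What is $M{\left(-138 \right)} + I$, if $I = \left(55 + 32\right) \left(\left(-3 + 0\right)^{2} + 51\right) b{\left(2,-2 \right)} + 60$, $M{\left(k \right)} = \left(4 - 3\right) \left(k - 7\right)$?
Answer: $62555$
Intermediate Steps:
$b{\left(G,Q \right)} = 12$ ($b{\left(G,Q \right)} = 5 + 7 = 12$)
$M{\left(k \right)} = -7 + k$ ($M{\left(k \right)} = \left(4 - 3\right) \left(-7 + k\right) = 1 \left(-7 + k\right) = -7 + k$)
$I = 62700$ ($I = \left(55 + 32\right) \left(\left(-3 + 0\right)^{2} + 51\right) 12 + 60 = 87 \left(\left(-3\right)^{2} + 51\right) 12 + 60 = 87 \left(9 + 51\right) 12 + 60 = 87 \cdot 60 \cdot 12 + 60 = 5220 \cdot 12 + 60 = 62640 + 60 = 62700$)
$M{\left(-138 \right)} + I = \left(-7 - 138\right) + 62700 = -145 + 62700 = 62555$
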